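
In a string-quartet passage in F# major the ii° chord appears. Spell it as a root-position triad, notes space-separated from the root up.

G# B D

ii° is built on scale degree 2, which is G# in both F# major and its parallel. In F# minor the chord on G# is G#–B–D.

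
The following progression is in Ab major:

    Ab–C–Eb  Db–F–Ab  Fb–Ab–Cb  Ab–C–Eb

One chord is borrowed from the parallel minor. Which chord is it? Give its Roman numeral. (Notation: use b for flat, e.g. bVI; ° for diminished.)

The diatonic triads in Ab major are Ab, Bbm, Cm, Db, Eb, Fm, Gdim. Ab–C–Eb = Ab and Db–F–Ab = Db are both diatonic. Fb–Ab–Cb doesn't fit — on degree 6 Ab major would have Fm (vi). Fb is the degree-6 chord of Ab minor, so it is the borrowed bVI.

bVI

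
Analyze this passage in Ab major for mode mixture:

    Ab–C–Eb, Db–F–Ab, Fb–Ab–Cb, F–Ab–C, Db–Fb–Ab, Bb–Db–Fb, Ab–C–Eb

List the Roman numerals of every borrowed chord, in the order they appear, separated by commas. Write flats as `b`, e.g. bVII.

The diatonic triads in Ab major are Ab, Bbm, Cm, Db, Eb, Fm, Gdim. Ab–C–Eb = Ab, Db–F–Ab = Db and F–Ab–C = Fm are all diatonic. Fb–Ab–Cb is not: scale degree 6 in Ab major carries Fm (vi). In Ab minor the chord on that degree is Fb, so here it functions as bVI, borrowed from the parallel minor. Db–Fb–Ab is not: scale degree 4 in Ab major carries Db (IV). In Ab minor the chord on that degree is Dbm, so here it functions as iv, borrowed from the parallel minor. But Bb–Db–Fb is foreign: the diatonic ii on degree 2 is Bbm, whereas Bbdim comes from Ab minor. It is labeled ii°.

bVI, iv, ii°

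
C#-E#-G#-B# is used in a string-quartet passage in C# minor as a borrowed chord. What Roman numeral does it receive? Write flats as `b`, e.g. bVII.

The root C# is the diatonic 1st degree of C# minor; the borrowing shows in the chord quality. The diatonic chord on degree 1 would be C#m (i), but C#–E#–G#–B# is the major-seventh chord from C# major. As a borrowed chord it is labeled Imaj7.

Imaj7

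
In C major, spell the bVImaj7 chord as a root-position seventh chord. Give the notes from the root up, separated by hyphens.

Scale degree 6 in C major is A. bVImaj7 uses the lowered form, Ab, taken from C minor. Stacking thirds in C minor on Ab gives Ab–C–Eb–G.

Ab-C-Eb-G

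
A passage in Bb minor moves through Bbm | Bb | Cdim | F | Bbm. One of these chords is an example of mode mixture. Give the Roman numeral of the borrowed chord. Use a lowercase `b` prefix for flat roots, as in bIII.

The diatonic triads in Bb minor (with V from harmonic minor) are Bbm, Cdim, Db, Ebm, F, Gb, Ab. Bbm, Cdim and F all belong to that set. But Bb (Bb–D–F) is foreign: the diatonic i on degree 1 is Bbm, whereas Bb comes from Bb major. It is labeled I.

I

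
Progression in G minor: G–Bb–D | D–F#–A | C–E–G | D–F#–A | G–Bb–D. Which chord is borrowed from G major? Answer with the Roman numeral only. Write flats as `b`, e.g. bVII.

IV

The diatonic triads in G minor (with V from harmonic minor) are Gm, Adim, Bb, Cm, D, Eb, F. G–Bb–D = Gm and D–F#–A = D are both diatonic. C–E–G doesn't fit — on degree 4 G minor would have Cm (iv). C is the degree-4 chord of G major, so it is the borrowed IV.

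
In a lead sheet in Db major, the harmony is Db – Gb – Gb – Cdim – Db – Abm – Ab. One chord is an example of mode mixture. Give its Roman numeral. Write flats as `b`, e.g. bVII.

v

The diatonic triads in Db major are Db, Ebm, Fm, Gb, Ab, Bbm, Cdim. Db, Gb, Cdim and Ab are all diatonic. But Abm (Ab–Cb–Eb) is foreign: the diatonic V on degree 5 is Ab, whereas Abm comes from Db minor. It is labeled v.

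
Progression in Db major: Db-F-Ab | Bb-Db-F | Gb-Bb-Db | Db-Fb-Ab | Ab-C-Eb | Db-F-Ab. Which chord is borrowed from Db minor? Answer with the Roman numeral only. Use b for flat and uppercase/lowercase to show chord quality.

In Db major the diatonic chords are Db, Ebm, Fm, Gb, Ab, Bbm, Cdim. Db–F–Ab = Db, Bb–Db–F = Bbm, Gb–Bb–Db = Gb and Ab–C–Eb = Ab are all diatonic. Db–Fb–Ab is not: scale degree 1 in Db major carries Db (I). In Db minor the chord on that degree is Dbm, so here it functions as i, borrowed from the parallel minor.

i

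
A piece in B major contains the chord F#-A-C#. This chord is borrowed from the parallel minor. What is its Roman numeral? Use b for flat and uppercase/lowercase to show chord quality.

The root F# is the diatonic 5th degree of B major; the borrowing shows in the chord quality. Diatonically B major has F# (V) on that degree; F#–A–C# is instead the minor chord native to B minor, so it takes the label v.

v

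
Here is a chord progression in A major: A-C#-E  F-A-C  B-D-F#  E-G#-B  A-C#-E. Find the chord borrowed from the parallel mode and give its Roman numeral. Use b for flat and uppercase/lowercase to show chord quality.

The diatonic triads in A major are A, Bm, C#m, D, E, F#m, G#dim. A–C#–E = A, B–D–F# = Bm and E–G#–B = E are all diatonic. But F–A–C is foreign: the diatonic vi on degree 6 is F#m, whereas F comes from A minor. It is labeled bVI.

bVI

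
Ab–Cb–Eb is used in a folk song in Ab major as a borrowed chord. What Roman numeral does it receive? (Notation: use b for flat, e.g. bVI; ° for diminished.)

The root Ab is the diatonic 1st degree of Ab major; the borrowing shows in the chord quality. Ab–Cb–Eb is a minor chord — the form found in Ab minor, not the diatonic I (Ab). Borrowed into Ab major it is written i.

i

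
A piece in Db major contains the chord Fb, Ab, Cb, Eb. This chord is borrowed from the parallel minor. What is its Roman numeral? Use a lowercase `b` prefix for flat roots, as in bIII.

bIIImaj7

In Db major scale degree 3 is F; Fb is its lowered form, from Db minor. The diatonic chord on degree 3 would be Fm (iii), but Fb–Ab–Cb–Eb is the major-seventh chord from Db minor. As a borrowed chord it is labeled bIIImaj7.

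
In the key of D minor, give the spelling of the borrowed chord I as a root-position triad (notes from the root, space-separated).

D F# A

I is built on scale degree 1, which is D in both D minor and its parallel. Stacking thirds in D major on D gives D–F#–A.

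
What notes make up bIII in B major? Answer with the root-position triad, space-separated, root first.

D F# A

The root of bIII is the lowered 3rd degree: D# becomes D. In B minor the chord on D is D–F#–A.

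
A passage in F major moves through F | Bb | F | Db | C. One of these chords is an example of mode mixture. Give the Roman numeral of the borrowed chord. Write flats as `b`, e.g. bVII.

bVI

The diatonic triads in F major are F, Gm, Am, Bb, C, Dm, Edim. F, Bb and C all belong to that set. But Db (Db–F–Ab) is foreign: the diatonic vi on degree 6 is Dm, whereas Db comes from F minor. It is labeled bVI.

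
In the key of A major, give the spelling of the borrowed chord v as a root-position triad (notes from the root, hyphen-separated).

The root, E, is scale degree 5 — the same note in A major and A minor; only the chord quality changes. Stacking thirds in A minor on E gives E–G–B.

E-G-B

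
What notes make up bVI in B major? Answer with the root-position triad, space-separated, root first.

The root of bVI is the lowered 6th degree: G# becomes G. Stacking thirds in B minor on G gives G–B–D.

G B D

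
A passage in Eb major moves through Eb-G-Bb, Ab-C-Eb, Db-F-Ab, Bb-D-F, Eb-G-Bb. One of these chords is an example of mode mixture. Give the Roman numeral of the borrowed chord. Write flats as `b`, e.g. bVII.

Eb major has the diatonic set Eb, Fm, Gm, Ab, Bb, Cm, Ddim. Eb–G–Bb = Eb, Ab–C–Eb = Ab and Bb–D–F = Bb all belong to that set. Db–F–Ab doesn't fit — on degree 7 Eb major would have Ddim (vii°). Db is the degree-7 chord of Eb minor, so it is the borrowed bVII.

bVII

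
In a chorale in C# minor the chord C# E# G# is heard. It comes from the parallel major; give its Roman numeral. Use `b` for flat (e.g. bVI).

I

The root C# is the diatonic 1st degree of C# minor; the borrowing shows in the chord quality. Diatonically C# minor has C#m (i) on that degree; C#–E#–G# is instead the major chord native to C# major, so it takes the label I.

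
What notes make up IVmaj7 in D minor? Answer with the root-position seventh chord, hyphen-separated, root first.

IVmaj7 is built on scale degree 4, which is G in both D minor and its parallel. Stacking thirds in D major on G gives G–B–D–F#.

G-B-D-F#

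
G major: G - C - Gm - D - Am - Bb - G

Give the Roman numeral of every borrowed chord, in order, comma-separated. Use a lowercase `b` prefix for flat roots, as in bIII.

i, bIII

The diatonic triads in G major are G, Am, Bm, C, D, Em, F#dim. Of the given chords, G, C, D and Am are diatonic. Gm (G–Bb–D) is not: scale degree 1 in G major carries G (I). In G minor the chord on that degree is Gm, so here it functions as i, borrowed from the parallel minor. Bb (Bb–D–F) is not: scale degree 3 in G major carries Bm (iii). In G minor the chord on that degree is Bb, so here it functions as bIII, borrowed from the parallel minor.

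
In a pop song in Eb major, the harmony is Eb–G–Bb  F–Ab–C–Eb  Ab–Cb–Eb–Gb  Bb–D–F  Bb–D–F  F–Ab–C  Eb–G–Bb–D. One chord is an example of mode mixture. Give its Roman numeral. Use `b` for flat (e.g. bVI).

Eb major has the diatonic set Eb, Fm, Gm, Ab, Bb, Cm, Ddim. Of the given chords, Eb–G–Bb = Eb, F–Ab–C–Eb = Fm7, Bb–D–F = Bb, F–Ab–C = Fm and Eb–G–Bb–D = Ebmaj7 are diatonic. Ab–Cb–Eb–Gb doesn't fit — on degree 4 Eb major would have Ab (IV). Abm7 is the degree-4 chord of Eb minor, so it is the borrowed iv7.

iv7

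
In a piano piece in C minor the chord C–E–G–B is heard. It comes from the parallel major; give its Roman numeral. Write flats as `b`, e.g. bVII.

Imaj7

The root C is the diatonic 1st degree of C minor; the borrowing shows in the chord quality. Diatonically C minor has Cm (i) on that degree; C–E–G–B is instead the major-seventh chord native to C major, so it takes the label Imaj7.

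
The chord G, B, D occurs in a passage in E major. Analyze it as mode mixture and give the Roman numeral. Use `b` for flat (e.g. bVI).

bIII

G is the lowered form of scale degree 3 in E major (the diatonic degree 3 is G#). The diatonic chord on degree 3 would be G#m (iii), but G–B–D is the major chord from E minor. As a borrowed chord it is labeled bIII.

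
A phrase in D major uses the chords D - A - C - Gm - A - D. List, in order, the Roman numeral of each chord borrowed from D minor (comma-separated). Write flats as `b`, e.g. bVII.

The diatonic triads in D major are D, Em, F#m, G, A, Bm, C#dim. D and A are both diatonic. C (C–E–G) doesn't fit — on degree 7 D major would have C#dim (vii°). C is the degree-7 chord of D minor, so it is the borrowed bVII. But Gm (G–Bb–D) is foreign: the diatonic IV on degree 4 is G, whereas Gm comes from D minor. It is labeled iv.

bVII, iv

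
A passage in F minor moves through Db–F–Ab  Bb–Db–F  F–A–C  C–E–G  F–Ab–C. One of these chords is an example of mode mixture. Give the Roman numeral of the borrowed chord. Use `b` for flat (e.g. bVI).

I

In F minor (with V from harmonic minor) the diatonic chords are Fm, Gdim, Ab, Bbm, C, Db, Eb. Of the given chords, Db–F–Ab = Db, Bb–Db–F = Bbm, C–E–G = C and F–Ab–C = Fm are diatonic. F–A–C is not: scale degree 1 in F minor carries Fm (i). In F major the chord on that degree is F, so here it functions as I, borrowed from the parallel major.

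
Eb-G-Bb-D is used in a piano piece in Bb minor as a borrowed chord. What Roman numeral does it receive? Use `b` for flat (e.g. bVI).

The root Eb is the diatonic 4th degree of Bb minor; the borrowing shows in the chord quality. Eb–G–Bb–D is a major-seventh chord — the form found in Bb major, not the diatonic iv (Ebm). Borrowed into Bb minor it is written IVmaj7.

IVmaj7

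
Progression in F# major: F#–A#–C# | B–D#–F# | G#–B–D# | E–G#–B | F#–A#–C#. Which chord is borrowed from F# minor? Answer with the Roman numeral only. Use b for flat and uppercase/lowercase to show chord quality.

bVII

The diatonic triads in F# major are F#, G#m, A#m, B, C#, D#m, E#dim. F#–A#–C# = F#, B–D#–F# = B and G#–B–D# = G#m are all diatonic. E–G#–B is not: scale degree 7 in F# major carries E#dim (vii°). In F# minor the chord on that degree is E, so here it functions as bVII, borrowed from the parallel minor.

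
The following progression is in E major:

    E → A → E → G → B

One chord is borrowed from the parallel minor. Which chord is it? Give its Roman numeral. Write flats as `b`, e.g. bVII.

bIII

In E major the diatonic chords are E, F#m, G#m, A, B, C#m, D#dim. Of the given chords, E, A and B are diatonic. But G (G–B–D) is foreign: the diatonic iii on degree 3 is G#m, whereas G comes from E minor. It is labeled bIII.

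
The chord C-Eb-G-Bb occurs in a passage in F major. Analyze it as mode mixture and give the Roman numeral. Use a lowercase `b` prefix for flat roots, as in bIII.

v7

The root C is the diatonic 5th degree of F major; the borrowing shows in the chord quality. The diatonic chord on degree 5 would be C (V), but C–Eb–G–Bb is the minor-seventh chord from F minor. As a borrowed chord it is labeled v7.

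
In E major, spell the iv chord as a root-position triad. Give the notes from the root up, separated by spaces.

A C E

The root, A, is scale degree 4 — the same note in E major and E minor; only the chord quality changes. Stacking thirds in E minor on A gives A–C–E.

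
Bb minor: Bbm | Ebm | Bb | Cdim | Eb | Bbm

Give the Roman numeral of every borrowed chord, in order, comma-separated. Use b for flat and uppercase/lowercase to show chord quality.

The diatonic triads in Bb minor (with V from harmonic minor) are Bbm, Cdim, Db, Ebm, F, Gb, Ab. Of the given chords, Bbm, Ebm and Cdim are diatonic. But Bb (Bb–D–F) is foreign: the diatonic i on degree 1 is Bbm, whereas Bb comes from Bb major. It is labeled I. But Eb (Eb–G–Bb) is foreign: the diatonic iv on degree 4 is Ebm, whereas Eb comes from Bb major. It is labeled IV.

I, IV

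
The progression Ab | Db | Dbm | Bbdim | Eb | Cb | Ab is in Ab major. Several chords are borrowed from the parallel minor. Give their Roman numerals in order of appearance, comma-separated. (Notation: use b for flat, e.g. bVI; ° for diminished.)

Ab major has the diatonic set Ab, Bbm, Cm, Db, Eb, Fm, Gdim. Ab, Db and Eb all belong to that set. Dbm (Db–Fb–Ab) is not: scale degree 4 in Ab major carries Db (IV). In Ab minor the chord on that degree is Dbm, so here it functions as iv, borrowed from the parallel minor. Bbdim (Bb–Db–Fb) doesn't fit — on degree 2 Ab major would have Bbm (ii). Bbdim is the degree-2 chord of Ab minor, so it is the borrowed ii°. Cb (Cb–Eb–Gb) doesn't fit — on degree 3 Ab major would have Cm (iii). Cb is the degree-3 chord of Ab minor, so it is the borrowed bIII.

iv, ii°, bIII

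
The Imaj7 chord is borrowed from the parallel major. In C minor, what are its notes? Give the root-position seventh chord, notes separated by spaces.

C E G B

The root, C, is scale degree 1 — the same note in C minor and C major; only the chord quality changes. In C major the chord on C is C–E–G–B.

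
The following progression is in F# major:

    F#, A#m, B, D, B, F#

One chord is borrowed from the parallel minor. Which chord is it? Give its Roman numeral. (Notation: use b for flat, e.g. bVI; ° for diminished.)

bVI

The diatonic triads in F# major are F#, G#m, A#m, B, C#, D#m, E#dim. F#, A#m and B are all diatonic. D (D–F#–A) doesn't fit — on degree 6 F# major would have D#m (vi). D is the degree-6 chord of F# minor, so it is the borrowed bVI.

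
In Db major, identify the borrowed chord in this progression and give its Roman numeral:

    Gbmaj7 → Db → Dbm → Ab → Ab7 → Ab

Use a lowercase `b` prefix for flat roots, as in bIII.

Db major has the diatonic set Db, Ebm, Fm, Gb, Ab, Bbm, Cdim. Of the given chords, Gbmaj7, Db, Ab and Ab7 are diatonic. Dbm (Db–Fb–Ab) doesn't fit — on degree 1 Db major would have Db (I). Dbm is the degree-1 chord of Db minor, so it is the borrowed i.

i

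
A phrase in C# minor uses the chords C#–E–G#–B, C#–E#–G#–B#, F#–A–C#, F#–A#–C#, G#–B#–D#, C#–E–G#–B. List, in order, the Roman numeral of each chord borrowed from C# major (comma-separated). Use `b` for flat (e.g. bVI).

In C# minor (with V from harmonic minor) the diatonic chords are C#m, D#dim, E, F#m, G#, A, B. C#–E–G#–B = C#m7, F#–A–C# = F#m and G#–B#–D# = G# all belong to that set. But C#–E#–G#–B# is foreign: the diatonic i on degree 1 is C#m, whereas C#maj7 comes from C# major. It is labeled Imaj7. F#–A#–C# doesn't fit — on degree 4 C# minor would have F#m (iv). F# is the degree-4 chord of C# major, so it is the borrowed IV.

Imaj7, IV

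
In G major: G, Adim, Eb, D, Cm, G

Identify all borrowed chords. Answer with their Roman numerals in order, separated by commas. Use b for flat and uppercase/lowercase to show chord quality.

The diatonic triads in G major are G, Am, Bm, C, D, Em, F#dim. Of the given chords, G and D are diatonic. Adim (A–C–Eb) doesn't fit — on degree 2 G major would have Am (ii). Adim is the degree-2 chord of G minor, so it is the borrowed ii°. Eb (Eb–G–Bb) is not: scale degree 6 in G major carries Em (vi). In G minor the chord on that degree is Eb, so here it functions as bVI, borrowed from the parallel minor. Cm (C–Eb–G) is not: scale degree 4 in G major carries C (IV). In G minor the chord on that degree is Cm, so here it functions as iv, borrowed from the parallel minor.

ii°, bVI, iv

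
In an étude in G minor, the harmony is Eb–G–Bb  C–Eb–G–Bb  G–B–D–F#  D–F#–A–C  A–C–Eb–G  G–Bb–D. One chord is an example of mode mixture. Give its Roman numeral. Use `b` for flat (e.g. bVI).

G minor has the diatonic set Gm, Adim, Bb, Cm, D, Eb, F (with V from harmonic minor). Of the given chords, Eb–G–Bb = Eb, C–Eb–G–Bb = Cm7, D–F#–A–C = D7, A–C–Eb–G = Am7b5 and G–Bb–D = Gm are diatonic. But G–B–D–F# is foreign: the diatonic i on degree 1 is Gm, whereas Gmaj7 comes from G major. It is labeled Imaj7.

Imaj7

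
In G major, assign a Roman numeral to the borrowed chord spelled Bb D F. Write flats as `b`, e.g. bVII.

bIII

Bb is the lowered form of scale degree 3 in G major (the diatonic degree 3 is B). The diatonic chord on degree 3 would be Bm (iii), but Bb–D–F is the major chord from G minor. As a borrowed chord it is labeled bIII.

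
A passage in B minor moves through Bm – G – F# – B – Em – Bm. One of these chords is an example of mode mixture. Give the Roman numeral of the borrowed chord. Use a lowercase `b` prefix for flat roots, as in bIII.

I

B minor has the diatonic set Bm, C#dim, D, Em, F#, G, A (with V from harmonic minor). Bm, G, F# and Em are all diatonic. But B (B–D#–F#) is foreign: the diatonic i on degree 1 is Bm, whereas B comes from B major. It is labeled I.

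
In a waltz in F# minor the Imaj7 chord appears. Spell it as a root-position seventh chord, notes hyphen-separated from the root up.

Imaj7 is built on scale degree 1, which is F# in both F# minor and its parallel. Stacking thirds in F# major on F# gives F#–A#–C#–E#.

F#-A#-C#-E#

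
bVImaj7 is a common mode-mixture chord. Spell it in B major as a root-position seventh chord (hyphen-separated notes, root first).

bVImaj7 is built on the lowered scale degree 6. In B major degree 6 is G#; lowered it becomes G. Building the major-seventh chord from the parallel minor on G: G–B–D–F#.

G-B-D-F#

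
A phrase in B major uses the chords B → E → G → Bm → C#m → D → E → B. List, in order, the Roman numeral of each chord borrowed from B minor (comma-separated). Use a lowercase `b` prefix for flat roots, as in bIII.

bVI, i, bIII

In B major the diatonic chords are B, C#m, D#m, E, F#, G#m, A#dim. B, E and C#m all belong to that set. But G (G–B–D) is foreign: the diatonic vi on degree 6 is G#m, whereas G comes from B minor. It is labeled bVI. But Bm (B–D–F#) is foreign: the diatonic I on degree 1 is B, whereas Bm comes from B minor. It is labeled i. But D (D–F#–A) is foreign: the diatonic iii on degree 3 is D#m, whereas D comes from B minor. It is labeled bIII.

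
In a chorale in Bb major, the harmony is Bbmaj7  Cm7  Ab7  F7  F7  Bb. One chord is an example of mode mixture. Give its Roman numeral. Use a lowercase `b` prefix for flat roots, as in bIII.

In Bb major the diatonic chords are Bb, Cm, Dm, Eb, F, Gm, Adim. Bbmaj7, Cm7, F7 and Bb are all diatonic. But Ab7 (Ab–C–Eb–Gb) is foreign: the diatonic vii° on degree 7 is Adim, whereas Ab7 comes from Bb minor. It is labeled bVII7.

bVII7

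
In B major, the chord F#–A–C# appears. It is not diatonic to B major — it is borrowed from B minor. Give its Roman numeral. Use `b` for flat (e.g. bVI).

v

The root F# is the diatonic 5th degree of B major; the borrowing shows in the chord quality. Diatonically B major has F# (V) on that degree; F#–A–C# is instead the minor chord native to B minor, so it takes the label v.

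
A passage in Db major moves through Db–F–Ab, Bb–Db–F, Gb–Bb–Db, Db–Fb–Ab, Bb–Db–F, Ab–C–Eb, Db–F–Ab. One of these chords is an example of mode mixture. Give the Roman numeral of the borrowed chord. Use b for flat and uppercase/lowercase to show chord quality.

i

The diatonic triads in Db major are Db, Ebm, Fm, Gb, Ab, Bbm, Cdim. Db–F–Ab = Db, Bb–Db–F = Bbm, Gb–Bb–Db = Gb and Ab–C–Eb = Ab are all diatonic. Db–Fb–Ab doesn't fit — on degree 1 Db major would have Db (I). Dbm is the degree-1 chord of Db minor, so it is the borrowed i.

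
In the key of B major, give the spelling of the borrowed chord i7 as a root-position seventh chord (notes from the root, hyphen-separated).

B-D-F#-A

i7 is built on scale degree 1, which is B in both B major and its parallel. In B minor the chord on B is B–D–F#–A.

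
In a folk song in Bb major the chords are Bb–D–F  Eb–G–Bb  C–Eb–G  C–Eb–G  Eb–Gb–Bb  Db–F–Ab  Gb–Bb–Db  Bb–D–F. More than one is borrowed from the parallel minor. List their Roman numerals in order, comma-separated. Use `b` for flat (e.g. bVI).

iv, bIII, bVI

In Bb major the diatonic chords are Bb, Cm, Dm, Eb, F, Gm, Adim. Of the given chords, Bb–D–F = Bb, Eb–G–Bb = Eb and C–Eb–G = Cm are diatonic. Eb–Gb–Bb is not: scale degree 4 in Bb major carries Eb (IV). In Bb minor the chord on that degree is Ebm, so here it functions as iv, borrowed from the parallel minor. Db–F–Ab doesn't fit — on degree 3 Bb major would have Dm (iii). Db is the degree-3 chord of Bb minor, so it is the borrowed bIII. Gb–Bb–Db is not: scale degree 6 in Bb major carries Gm (vi). In Bb minor the chord on that degree is Gb, so here it functions as bVI, borrowed from the parallel minor.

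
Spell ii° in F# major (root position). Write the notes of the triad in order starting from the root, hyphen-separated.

The root, G#, is scale degree 2 — the same note in F# major and F# minor; only the chord quality changes. Stacking thirds in F# minor on G# gives G#–B–D.

G#-B-D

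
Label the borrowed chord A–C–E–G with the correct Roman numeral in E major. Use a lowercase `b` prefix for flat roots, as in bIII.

iv7

A is scale degree 4 in E major. A–C–E–G is a minor-seventh chord — the form found in E minor, not the diatonic IV (A). Borrowed into E major it is written iv7.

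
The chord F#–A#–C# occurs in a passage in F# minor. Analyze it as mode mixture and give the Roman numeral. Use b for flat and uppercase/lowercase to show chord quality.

F# is scale degree 1 in F# minor. The diatonic chord on degree 1 would be F#m (i), but F#–A#–C# is the major chord from F# major. As a borrowed chord it is labeled I.

I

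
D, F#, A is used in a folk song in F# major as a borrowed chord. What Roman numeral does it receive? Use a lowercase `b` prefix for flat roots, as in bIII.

bVI

D is the lowered form of scale degree 6 in F# major (the diatonic degree 6 is D#). D–F#–A is a major chord — the form found in F# minor, not the diatonic vi (D#m). Borrowed into F# major it is written bVI.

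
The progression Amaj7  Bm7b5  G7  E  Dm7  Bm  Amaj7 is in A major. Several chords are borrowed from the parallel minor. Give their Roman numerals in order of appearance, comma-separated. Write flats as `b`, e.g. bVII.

iiø7, bVII7, iv7

A major has the diatonic set A, Bm, C#m, D, E, F#m, G#dim. Amaj7, E and Bm all belong to that set. Bm7b5 (B–D–F–A) doesn't fit — on degree 2 A major would have Bm (ii). Bm7b5 is the degree-2 chord of A minor, so it is the borrowed iiø7. G7 (G–B–D–F) doesn't fit — on degree 7 A major would have G#dim (vii°). G7 is the degree-7 chord of A minor, so it is the borrowed bVII7. Dm7 (D–F–A–C) is not: scale degree 4 in A major carries D (IV). In A minor the chord on that degree is Dm7, so here it functions as iv7, borrowed from the parallel minor.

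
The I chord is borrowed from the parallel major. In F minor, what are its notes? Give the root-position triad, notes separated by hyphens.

I is built on scale degree 1, which is F in both F minor and its parallel. In F major the chord on F is F–A–C.

F-A-C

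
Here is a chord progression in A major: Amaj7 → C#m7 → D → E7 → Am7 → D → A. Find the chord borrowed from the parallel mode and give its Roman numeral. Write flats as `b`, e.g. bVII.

i7

A major has the diatonic set A, Bm, C#m, D, E, F#m, G#dim. Of the given chords, Amaj7, C#m7, D, E7 and A are diatonic. Am7 (A–C–E–G) doesn't fit — on degree 1 A major would have A (I). Am7 is the degree-1 chord of A minor, so it is the borrowed i7.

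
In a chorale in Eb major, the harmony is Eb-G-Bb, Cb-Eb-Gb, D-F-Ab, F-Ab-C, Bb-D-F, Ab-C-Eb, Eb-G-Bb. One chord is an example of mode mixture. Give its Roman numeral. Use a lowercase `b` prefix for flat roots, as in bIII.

bVI

Eb major has the diatonic set Eb, Fm, Gm, Ab, Bb, Cm, Ddim. Eb–G–Bb = Eb, D–F–Ab = Ddim, F–Ab–C = Fm, Bb–D–F = Bb and Ab–C–Eb = Ab are all diatonic. Cb–Eb–Gb is not: scale degree 6 in Eb major carries Cm (vi). In Eb minor the chord on that degree is Cb, so here it functions as bVI, borrowed from the parallel minor.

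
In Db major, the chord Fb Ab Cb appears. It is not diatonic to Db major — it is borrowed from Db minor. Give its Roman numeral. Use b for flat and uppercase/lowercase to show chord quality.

bIII

Fb is the lowered form of scale degree 3 in Db major (the diatonic degree 3 is F). Diatonically Db major has Fm (iii) on that degree; Fb–Ab–Cb is instead the major chord native to Db minor, so it takes the label bIII.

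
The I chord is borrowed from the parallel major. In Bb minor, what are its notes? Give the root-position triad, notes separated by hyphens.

Bb-D-F

I is built on scale degree 1, which is Bb in both Bb minor and its parallel. Stacking thirds in Bb major on Bb gives Bb–D–F.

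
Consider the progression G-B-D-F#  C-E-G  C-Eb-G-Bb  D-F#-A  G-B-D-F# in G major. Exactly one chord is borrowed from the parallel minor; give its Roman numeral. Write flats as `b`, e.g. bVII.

The diatonic triads in G major are G, Am, Bm, C, D, Em, F#dim. G–B–D–F# = Gmaj7, C–E–G = C and D–F#–A = D are all diatonic. C–Eb–G–Bb doesn't fit — on degree 4 G major would have C (IV). Cm7 is the degree-4 chord of G minor, so it is the borrowed iv7.

iv7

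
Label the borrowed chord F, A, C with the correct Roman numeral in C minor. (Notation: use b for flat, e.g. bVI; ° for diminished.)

F is scale degree 4 in C minor. F–A–C is a major chord — the form found in C major, not the diatonic iv (Fm). Borrowed into C minor it is written IV.

IV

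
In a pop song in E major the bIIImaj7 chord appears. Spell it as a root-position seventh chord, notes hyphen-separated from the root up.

bIIImaj7 is built on the lowered scale degree 3. In E major degree 3 is G#; lowered it becomes G. Building the major-seventh chord from the parallel minor on G: G–B–D–F#.

G-B-D-F#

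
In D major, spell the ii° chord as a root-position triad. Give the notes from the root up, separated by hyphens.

ii° is built on scale degree 2, which is E in both D major and its parallel. In D minor the chord on E is E–G–Bb.

E-G-Bb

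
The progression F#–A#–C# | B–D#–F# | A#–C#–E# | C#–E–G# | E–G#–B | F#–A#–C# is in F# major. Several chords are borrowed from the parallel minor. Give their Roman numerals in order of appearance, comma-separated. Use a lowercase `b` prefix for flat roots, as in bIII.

v, bVII

F# major has the diatonic set F#, G#m, A#m, B, C#, D#m, E#dim. F#–A#–C# = F#, B–D#–F# = B and A#–C#–E# = A#m are all diatonic. C#–E–G# doesn't fit — on degree 5 F# major would have C# (V). C#m is the degree-5 chord of F# minor, so it is the borrowed v. But E–G#–B is foreign: the diatonic vii° on degree 7 is E#dim, whereas E comes from F# minor. It is labeled bVII.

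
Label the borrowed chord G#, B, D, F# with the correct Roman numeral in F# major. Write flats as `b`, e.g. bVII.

iiø7

G# is scale degree 2 in F# major. Diatonically F# major has G#m (ii) on that degree; G#–B–D–F# is instead the half-diminished-seventh chord native to F# minor, so it takes the label iiø7.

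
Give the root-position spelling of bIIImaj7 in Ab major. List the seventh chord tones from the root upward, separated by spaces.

The root of bIIImaj7 is the lowered 3rd degree: C becomes Cb. Stacking thirds in Ab minor on Cb gives Cb–Eb–Gb–Bb.

Cb Eb Gb Bb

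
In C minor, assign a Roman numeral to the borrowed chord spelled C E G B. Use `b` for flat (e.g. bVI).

Imaj7

C is scale degree 1 in C minor. C–E–G–B is a major-seventh chord — the form found in C major, not the diatonic i (Cm). Borrowed into C minor it is written Imaj7.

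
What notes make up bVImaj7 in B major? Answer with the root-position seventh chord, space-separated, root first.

G B D F#

The root of bVImaj7 is the lowered 6th degree: G# becomes G. In B minor the chord on G is G–B–D–F#.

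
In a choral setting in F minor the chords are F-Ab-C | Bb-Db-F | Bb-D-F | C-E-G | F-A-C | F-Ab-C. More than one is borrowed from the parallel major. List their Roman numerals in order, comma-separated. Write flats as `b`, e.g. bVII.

In F minor (with V from harmonic minor) the diatonic chords are Fm, Gdim, Ab, Bbm, C, Db, Eb. F–Ab–C = Fm, Bb–Db–F = Bbm and C–E–G = C all belong to that set. Bb–D–F is not: scale degree 4 in F minor carries Bbm (iv). In F major the chord on that degree is Bb, so here it functions as IV, borrowed from the parallel major. F–A–C doesn't fit — on degree 1 F minor would have Fm (i). F is the degree-1 chord of F major, so it is the borrowed I.

IV, I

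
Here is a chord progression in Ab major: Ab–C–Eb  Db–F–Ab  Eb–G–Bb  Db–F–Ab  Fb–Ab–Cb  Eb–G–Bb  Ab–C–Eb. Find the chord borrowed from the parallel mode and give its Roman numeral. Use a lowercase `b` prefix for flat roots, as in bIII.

bVI

In Ab major the diatonic chords are Ab, Bbm, Cm, Db, Eb, Fm, Gdim. Ab–C–Eb = Ab, Db–F–Ab = Db and Eb–G–Bb = Eb all belong to that set. Fb–Ab–Cb is not: scale degree 6 in Ab major carries Fm (vi). In Ab minor the chord on that degree is Fb, so here it functions as bVI, borrowed from the parallel minor.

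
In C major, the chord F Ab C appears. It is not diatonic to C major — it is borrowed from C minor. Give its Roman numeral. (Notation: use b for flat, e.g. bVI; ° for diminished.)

The root F is the diatonic 4th degree of C major; the borrowing shows in the chord quality. The diatonic chord on degree 4 would be F (IV), but F–Ab–C is the minor chord from C minor. As a borrowed chord it is labeled iv.

iv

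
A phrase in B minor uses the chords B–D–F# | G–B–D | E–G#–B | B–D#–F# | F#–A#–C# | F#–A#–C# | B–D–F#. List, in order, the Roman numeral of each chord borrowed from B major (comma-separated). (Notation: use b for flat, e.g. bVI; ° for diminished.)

IV, I

B minor has the diatonic set Bm, C#dim, D, Em, F#, G, A (with V from harmonic minor). B–D–F# = Bm, G–B–D = G and F#–A#–C# = F# are all diatonic. E–G#–B is not: scale degree 4 in B minor carries Em (iv). In B major the chord on that degree is E, so here it functions as IV, borrowed from the parallel major. B–D#–F# is not: scale degree 1 in B minor carries Bm (i). In B major the chord on that degree is B, so here it functions as I, borrowed from the parallel major.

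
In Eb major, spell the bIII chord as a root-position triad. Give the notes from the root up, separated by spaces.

The root of bIII is the lowered 3rd degree: G becomes Gb. Building the major chord from the parallel minor on Gb: Gb–Bb–Db.

Gb Bb Db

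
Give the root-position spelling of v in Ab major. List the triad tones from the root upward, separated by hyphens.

Eb-Gb-Bb

v is built on scale degree 5, which is Eb in both Ab major and its parallel. Building the minor chord from the parallel minor on Eb: Eb–Gb–Bb.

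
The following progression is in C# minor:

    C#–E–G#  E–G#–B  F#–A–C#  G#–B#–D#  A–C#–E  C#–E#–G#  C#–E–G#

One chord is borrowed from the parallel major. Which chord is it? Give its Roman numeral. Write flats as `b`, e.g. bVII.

In C# minor (with V from harmonic minor) the diatonic chords are C#m, D#dim, E, F#m, G#, A, B. C#–E–G# = C#m, E–G#–B = E, F#–A–C# = F#m, G#–B#–D# = G# and A–C#–E = A all belong to that set. But C#–E#–G# is foreign: the diatonic i on degree 1 is C#m, whereas C# comes from C# major. It is labeled I.

I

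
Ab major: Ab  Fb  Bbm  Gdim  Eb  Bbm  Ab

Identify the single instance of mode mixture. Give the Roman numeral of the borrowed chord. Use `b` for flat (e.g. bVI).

Ab major has the diatonic set Ab, Bbm, Cm, Db, Eb, Fm, Gdim. Ab, Bbm, Gdim and Eb all belong to that set. Fb (Fb–Ab–Cb) is not: scale degree 6 in Ab major carries Fm (vi). In Ab minor the chord on that degree is Fb, so here it functions as bVI, borrowed from the parallel minor.

bVI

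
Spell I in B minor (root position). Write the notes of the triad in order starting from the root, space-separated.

I is built on scale degree 1, which is B in both B minor and its parallel. Stacking thirds in B major on B gives B–D#–F#.

B D# F#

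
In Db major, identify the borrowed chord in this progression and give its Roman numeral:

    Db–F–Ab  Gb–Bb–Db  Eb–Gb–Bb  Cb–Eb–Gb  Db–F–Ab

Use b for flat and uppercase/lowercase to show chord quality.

In Db major the diatonic chords are Db, Ebm, Fm, Gb, Ab, Bbm, Cdim. Db–F–Ab = Db, Gb–Bb–Db = Gb and Eb–Gb–Bb = Ebm are all diatonic. Cb–Eb–Gb doesn't fit — on degree 7 Db major would have Cdim (vii°). Cb is the degree-7 chord of Db minor, so it is the borrowed bVII.

bVII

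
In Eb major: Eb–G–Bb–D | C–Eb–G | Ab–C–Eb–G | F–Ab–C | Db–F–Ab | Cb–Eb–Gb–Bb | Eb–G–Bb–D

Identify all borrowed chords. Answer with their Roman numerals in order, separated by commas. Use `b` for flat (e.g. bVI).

bVII, bVImaj7

Eb major has the diatonic set Eb, Fm, Gm, Ab, Bb, Cm, Ddim. Eb–G–Bb–D = Ebmaj7, C–Eb–G = Cm, Ab–C–Eb–G = Abmaj7 and F–Ab–C = Fm are all diatonic. But Db–F–Ab is foreign: the diatonic vii° on degree 7 is Ddim, whereas Db comes from Eb minor. It is labeled bVII. But Cb–Eb–Gb–Bb is foreign: the diatonic vi on degree 6 is Cm, whereas Cbmaj7 comes from Eb minor. It is labeled bVImaj7.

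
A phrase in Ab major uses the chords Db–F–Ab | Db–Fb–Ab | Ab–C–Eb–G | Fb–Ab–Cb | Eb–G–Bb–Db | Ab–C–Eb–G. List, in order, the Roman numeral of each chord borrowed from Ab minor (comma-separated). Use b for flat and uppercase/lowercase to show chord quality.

iv, bVI

Ab major has the diatonic set Ab, Bbm, Cm, Db, Eb, Fm, Gdim. Db–F–Ab = Db, Ab–C–Eb–G = Abmaj7 and Eb–G–Bb–Db = Eb7 are all diatonic. But Db–Fb–Ab is foreign: the diatonic IV on degree 4 is Db, whereas Dbm comes from Ab minor. It is labeled iv. Fb–Ab–Cb doesn't fit — on degree 6 Ab major would have Fm (vi). Fb is the degree-6 chord of Ab minor, so it is the borrowed bVI.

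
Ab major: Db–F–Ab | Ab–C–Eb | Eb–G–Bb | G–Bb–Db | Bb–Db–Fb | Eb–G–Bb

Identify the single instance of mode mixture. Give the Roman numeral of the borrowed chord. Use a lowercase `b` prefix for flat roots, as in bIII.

ii°

Ab major has the diatonic set Ab, Bbm, Cm, Db, Eb, Fm, Gdim. Db–F–Ab = Db, Ab–C–Eb = Ab, Eb–G–Bb = Eb and G–Bb–Db = Gdim all belong to that set. But Bb–Db–Fb is foreign: the diatonic ii on degree 2 is Bbm, whereas Bbdim comes from Ab minor. It is labeled ii°.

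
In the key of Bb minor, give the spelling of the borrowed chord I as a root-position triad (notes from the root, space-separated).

Bb D F

The root, Bb, is scale degree 1 — the same note in Bb minor and Bb major; only the chord quality changes. Building the major chord from the parallel major on Bb: Bb–D–F.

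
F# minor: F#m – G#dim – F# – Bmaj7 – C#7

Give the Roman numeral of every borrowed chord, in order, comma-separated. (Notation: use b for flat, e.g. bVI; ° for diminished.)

I, IVmaj7

In F# minor (with V from harmonic minor) the diatonic chords are F#m, G#dim, A, Bm, C#, D, E. F#m, G#dim and C#7 all belong to that set. F# (F#–A#–C#) doesn't fit — on degree 1 F# minor would have F#m (i). F# is the degree-1 chord of F# major, so it is the borrowed I. But Bmaj7 (B–D#–F#–A#) is foreign: the diatonic iv on degree 4 is Bm, whereas Bmaj7 comes from F# major. It is labeled IVmaj7.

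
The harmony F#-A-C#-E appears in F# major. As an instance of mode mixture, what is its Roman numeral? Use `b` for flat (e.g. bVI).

i7

The root F# is the diatonic 1st degree of F# major; the borrowing shows in the chord quality. Diatonically F# major has F# (I) on that degree; F#–A–C#–E is instead the minor-seventh chord native to F# minor, so it takes the label i7.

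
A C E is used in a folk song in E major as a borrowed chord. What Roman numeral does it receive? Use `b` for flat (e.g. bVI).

A is scale degree 4 in E major. A–C–E is a minor chord — the form found in E minor, not the diatonic IV (A). Borrowed into E major it is written iv.

iv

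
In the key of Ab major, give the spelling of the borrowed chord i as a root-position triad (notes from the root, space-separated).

Ab Cb Eb

The root, Ab, is scale degree 1 — the same note in Ab major and Ab minor; only the chord quality changes. Stacking thirds in Ab minor on Ab gives Ab–Cb–Eb.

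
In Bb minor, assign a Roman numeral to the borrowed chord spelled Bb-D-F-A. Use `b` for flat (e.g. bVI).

Imaj7

Bb is scale degree 1 in Bb minor. The diatonic chord on degree 1 would be Bbm (i), but Bb–D–F–A is the major-seventh chord from Bb major. As a borrowed chord it is labeled Imaj7.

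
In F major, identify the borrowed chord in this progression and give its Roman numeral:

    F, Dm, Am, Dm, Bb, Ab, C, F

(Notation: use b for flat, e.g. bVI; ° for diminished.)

bIII

F major has the diatonic set F, Gm, Am, Bb, C, Dm, Edim. Of the given chords, F, Dm, Am, Bb and C are diatonic. But Ab (Ab–C–Eb) is foreign: the diatonic iii on degree 3 is Am, whereas Ab comes from F minor. It is labeled bIII.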